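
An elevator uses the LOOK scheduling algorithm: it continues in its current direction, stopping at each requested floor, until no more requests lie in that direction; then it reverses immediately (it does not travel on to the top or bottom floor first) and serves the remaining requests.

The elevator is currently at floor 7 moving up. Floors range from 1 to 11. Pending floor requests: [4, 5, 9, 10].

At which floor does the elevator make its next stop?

Current floor: 7, direction: up
Requests above: [9, 10]
Requests below: [4, 5]
Moving up and requests lie above → nearest above is min([9, 10]) = 9

Answer: 9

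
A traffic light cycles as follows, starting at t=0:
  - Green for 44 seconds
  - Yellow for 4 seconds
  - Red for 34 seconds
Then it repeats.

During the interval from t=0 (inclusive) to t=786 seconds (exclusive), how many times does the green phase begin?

Answer: 10

Derivation:
Cycle = 44+4+34 = 82s
green phase starts at t = k*82 + 0 for k=0,1,2,...
Need k*82+0 < 786 → k < 9.585
k ∈ {0, ..., 9} → 10 starts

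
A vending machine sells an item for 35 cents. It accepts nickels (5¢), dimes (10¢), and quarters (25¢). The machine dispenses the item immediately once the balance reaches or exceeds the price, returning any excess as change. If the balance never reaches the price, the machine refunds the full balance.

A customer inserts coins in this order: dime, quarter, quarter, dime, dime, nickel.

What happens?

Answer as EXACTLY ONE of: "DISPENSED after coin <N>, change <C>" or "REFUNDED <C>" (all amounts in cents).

Price: 35¢
Coin 1 (dime, 10¢): balance = 10¢
Coin 2 (quarter, 25¢): balance = 35¢
  → balance >= price → DISPENSE, change = 35 - 35 = 0¢

Answer: DISPENSED after coin 2, change 0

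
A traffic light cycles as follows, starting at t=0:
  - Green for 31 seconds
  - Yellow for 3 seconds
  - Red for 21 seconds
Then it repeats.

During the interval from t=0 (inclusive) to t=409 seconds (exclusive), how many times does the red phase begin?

Cycle = 31+3+21 = 55s
red phase starts at t = k*55 + 34 for k=0,1,2,...
Need k*55+34 < 409 → k < 6.818
k ∈ {0, ..., 6} → 7 starts

Answer: 7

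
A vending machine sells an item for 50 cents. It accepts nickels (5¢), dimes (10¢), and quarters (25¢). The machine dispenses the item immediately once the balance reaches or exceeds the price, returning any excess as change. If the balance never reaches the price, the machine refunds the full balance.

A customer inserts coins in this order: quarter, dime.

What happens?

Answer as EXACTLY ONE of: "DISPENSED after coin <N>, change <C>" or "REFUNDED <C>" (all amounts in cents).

Price: 50¢
Coin 1 (quarter, 25¢): balance = 25¢
Coin 2 (dime, 10¢): balance = 35¢
All coins inserted, balance 35¢ < price 50¢ → REFUND 35¢

Answer: REFUNDED 35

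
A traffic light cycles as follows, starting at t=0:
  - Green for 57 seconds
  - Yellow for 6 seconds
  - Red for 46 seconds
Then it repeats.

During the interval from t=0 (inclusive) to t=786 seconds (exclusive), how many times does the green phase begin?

Answer: 8

Derivation:
Cycle = 57+6+46 = 109s
green phase starts at t = k*109 + 0 for k=0,1,2,...
Need k*109+0 < 786 → k < 7.211
k ∈ {0, ..., 7} → 8 starts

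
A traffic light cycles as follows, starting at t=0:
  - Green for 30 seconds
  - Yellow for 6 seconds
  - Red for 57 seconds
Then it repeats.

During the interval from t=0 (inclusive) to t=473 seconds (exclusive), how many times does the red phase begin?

Cycle = 30+6+57 = 93s
red phase starts at t = k*93 + 36 for k=0,1,2,...
Need k*93+36 < 473 → k < 4.699
k ∈ {0, ..., 4} → 5 starts

Answer: 5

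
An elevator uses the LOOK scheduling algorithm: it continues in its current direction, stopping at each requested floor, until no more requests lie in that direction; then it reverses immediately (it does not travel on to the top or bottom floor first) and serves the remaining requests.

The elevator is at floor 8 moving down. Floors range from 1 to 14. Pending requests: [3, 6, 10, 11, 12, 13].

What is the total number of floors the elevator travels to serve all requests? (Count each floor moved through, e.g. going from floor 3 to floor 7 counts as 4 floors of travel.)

Answer: 15

Derivation:
Start at floor 8 moving down, LOOK stop order: [6, 3, 10, 11, 12, 13]
  8 → 6: |6-8| = 2, total = 2
  6 → 3: |3-6| = 3, total = 5
  3 → 10: |10-3| = 7, total = 12
  10 → 11: |11-10| = 1, total = 13
  11 → 12: |12-11| = 1, total = 14
  12 → 13: |13-12| = 1, total = 15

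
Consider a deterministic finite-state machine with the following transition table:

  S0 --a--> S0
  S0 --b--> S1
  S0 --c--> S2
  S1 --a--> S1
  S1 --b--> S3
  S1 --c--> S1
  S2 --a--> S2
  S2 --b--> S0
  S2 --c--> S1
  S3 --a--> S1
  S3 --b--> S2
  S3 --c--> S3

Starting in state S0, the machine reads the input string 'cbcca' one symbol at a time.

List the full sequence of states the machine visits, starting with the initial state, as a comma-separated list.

Start: S0
  read 'c': S0 --c--> S2
  read 'b': S2 --b--> S0
  read 'c': S0 --c--> S2
  read 'c': S2 --c--> S1
  read 'a': S1 --a--> S1

Answer: S0, S2, S0, S2, S1, S1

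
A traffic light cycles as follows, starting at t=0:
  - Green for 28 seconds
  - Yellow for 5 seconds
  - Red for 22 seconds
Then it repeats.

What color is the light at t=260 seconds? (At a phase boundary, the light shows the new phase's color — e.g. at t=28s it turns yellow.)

Answer: red

Derivation:
Cycle length = 28 + 5 + 22 = 55s
t = 260, phase_t = 260 mod 55 = 40
40 >= 33 → RED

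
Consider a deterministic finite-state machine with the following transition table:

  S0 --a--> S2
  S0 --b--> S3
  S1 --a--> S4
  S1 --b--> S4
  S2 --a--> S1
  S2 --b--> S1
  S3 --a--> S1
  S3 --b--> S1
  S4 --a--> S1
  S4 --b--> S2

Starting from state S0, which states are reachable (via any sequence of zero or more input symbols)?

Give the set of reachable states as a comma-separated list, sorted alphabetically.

Answer: S0, S1, S2, S3, S4

Derivation:
BFS from S0:
  visit S0: S0--a-->S2 (new), S0--b-->S3 (new)
  visit S2: S2--a-->S1 (new), S2--b-->S1 (seen)
  visit S3: S3--a-->S1 (seen), S3--b-->S1 (seen)
  visit S1: S1--a-->S4 (new), S1--b-->S4 (seen)
  visit S4: S4--a-->S1 (seen), S4--b-->S2 (seen)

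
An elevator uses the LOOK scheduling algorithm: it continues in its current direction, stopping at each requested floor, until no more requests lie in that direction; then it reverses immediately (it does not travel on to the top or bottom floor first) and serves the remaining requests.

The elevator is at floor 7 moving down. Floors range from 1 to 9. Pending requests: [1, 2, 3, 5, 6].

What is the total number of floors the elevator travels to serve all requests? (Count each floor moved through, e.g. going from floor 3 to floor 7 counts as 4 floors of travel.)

Start at floor 7 moving down, LOOK stop order: [6, 5, 3, 2, 1]
  7 → 6: |6-7| = 1, total = 1
  6 → 5: |5-6| = 1, total = 2
  5 → 3: |3-5| = 2, total = 4
  3 → 2: |2-3| = 1, total = 5
  2 → 1: |1-2| = 1, total = 6

Answer: 6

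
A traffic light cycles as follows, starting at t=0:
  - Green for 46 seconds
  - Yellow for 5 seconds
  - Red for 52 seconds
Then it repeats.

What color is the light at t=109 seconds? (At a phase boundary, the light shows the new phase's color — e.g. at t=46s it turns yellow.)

Cycle length = 46 + 5 + 52 = 103s
t = 109, phase_t = 109 mod 103 = 6
6 < 46 (green end) → GREEN

Answer: green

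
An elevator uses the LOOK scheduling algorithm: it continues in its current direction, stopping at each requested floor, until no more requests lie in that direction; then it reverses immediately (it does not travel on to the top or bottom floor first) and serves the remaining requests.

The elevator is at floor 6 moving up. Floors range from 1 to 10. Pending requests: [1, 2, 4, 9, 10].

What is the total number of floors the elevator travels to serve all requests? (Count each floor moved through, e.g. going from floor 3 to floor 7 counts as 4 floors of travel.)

Answer: 13

Derivation:
Start at floor 6 moving up, LOOK stop order: [9, 10, 4, 2, 1]
  6 → 9: |9-6| = 3, total = 3
  9 → 10: |10-9| = 1, total = 4
  10 → 4: |4-10| = 6, total = 10
  4 → 2: |2-4| = 2, total = 12
  2 → 1: |1-2| = 1, total = 13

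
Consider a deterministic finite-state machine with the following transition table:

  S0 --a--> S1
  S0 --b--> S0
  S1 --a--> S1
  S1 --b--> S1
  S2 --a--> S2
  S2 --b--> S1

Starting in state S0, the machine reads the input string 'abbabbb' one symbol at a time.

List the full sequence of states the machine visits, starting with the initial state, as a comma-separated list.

Answer: S0, S1, S1, S1, S1, S1, S1, S1

Derivation:
Start: S0
  read 'a': S0 --a--> S1
  read 'b': S1 --b--> S1
  read 'b': S1 --b--> S1
  read 'a': S1 --a--> S1
  read 'b': S1 --b--> S1
  read 'b': S1 --b--> S1
  read 'b': S1 --b--> S1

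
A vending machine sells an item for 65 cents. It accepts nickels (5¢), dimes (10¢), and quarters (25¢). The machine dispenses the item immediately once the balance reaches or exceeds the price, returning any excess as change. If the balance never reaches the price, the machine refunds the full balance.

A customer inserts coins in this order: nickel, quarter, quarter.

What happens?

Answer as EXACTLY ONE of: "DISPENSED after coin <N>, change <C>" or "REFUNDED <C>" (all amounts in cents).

Answer: REFUNDED 55

Derivation:
Price: 65¢
Coin 1 (nickel, 5¢): balance = 5¢
Coin 2 (quarter, 25¢): balance = 30¢
Coin 3 (quarter, 25¢): balance = 55¢
All coins inserted, balance 55¢ < price 65¢ → REFUND 55¢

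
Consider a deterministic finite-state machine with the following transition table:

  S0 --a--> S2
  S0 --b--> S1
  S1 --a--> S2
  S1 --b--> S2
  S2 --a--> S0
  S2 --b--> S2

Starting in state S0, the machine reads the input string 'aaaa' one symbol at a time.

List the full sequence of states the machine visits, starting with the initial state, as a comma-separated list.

Answer: S0, S2, S0, S2, S0

Derivation:
Start: S0
  read 'a': S0 --a--> S2
  read 'a': S2 --a--> S0
  read 'a': S0 --a--> S2
  read 'a': S2 --a--> S0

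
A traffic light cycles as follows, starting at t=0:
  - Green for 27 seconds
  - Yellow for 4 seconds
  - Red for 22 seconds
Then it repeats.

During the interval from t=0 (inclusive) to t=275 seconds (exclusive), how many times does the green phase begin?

Cycle = 27+4+22 = 53s
green phase starts at t = k*53 + 0 for k=0,1,2,...
Need k*53+0 < 275 → k < 5.189
k ∈ {0, ..., 5} → 6 starts

Answer: 6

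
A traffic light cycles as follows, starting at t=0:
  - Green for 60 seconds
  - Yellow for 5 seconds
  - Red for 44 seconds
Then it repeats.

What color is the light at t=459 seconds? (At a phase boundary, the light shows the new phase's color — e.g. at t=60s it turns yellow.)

Cycle length = 60 + 5 + 44 = 109s
t = 459, phase_t = 459 mod 109 = 23
23 < 60 (green end) → GREEN

Answer: green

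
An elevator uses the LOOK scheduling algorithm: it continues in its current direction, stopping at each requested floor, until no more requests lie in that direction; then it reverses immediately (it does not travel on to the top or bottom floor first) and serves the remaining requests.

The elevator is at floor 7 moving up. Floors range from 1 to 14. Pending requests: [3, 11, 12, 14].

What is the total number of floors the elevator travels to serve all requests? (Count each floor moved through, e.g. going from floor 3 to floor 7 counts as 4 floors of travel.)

Start at floor 7 moving up, LOOK stop order: [11, 12, 14, 3]
  7 → 11: |11-7| = 4, total = 4
  11 → 12: |12-11| = 1, total = 5
  12 → 14: |14-12| = 2, total = 7
  14 → 3: |3-14| = 11, total = 18

Answer: 18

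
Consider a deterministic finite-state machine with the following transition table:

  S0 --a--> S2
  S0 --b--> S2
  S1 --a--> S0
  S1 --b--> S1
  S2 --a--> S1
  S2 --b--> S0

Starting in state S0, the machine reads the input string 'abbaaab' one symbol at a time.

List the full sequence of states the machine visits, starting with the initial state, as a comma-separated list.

Answer: S0, S2, S0, S2, S1, S0, S2, S0

Derivation:
Start: S0
  read 'a': S0 --a--> S2
  read 'b': S2 --b--> S0
  read 'b': S0 --b--> S2
  read 'a': S2 --a--> S1
  read 'a': S1 --a--> S0
  read 'a': S0 --a--> S2
  read 'b': S2 --b--> S0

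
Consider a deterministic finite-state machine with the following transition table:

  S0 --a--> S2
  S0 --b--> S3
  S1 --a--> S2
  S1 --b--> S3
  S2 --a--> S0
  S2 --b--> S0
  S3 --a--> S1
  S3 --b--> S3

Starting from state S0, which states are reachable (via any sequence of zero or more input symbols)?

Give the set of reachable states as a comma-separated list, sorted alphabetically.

Answer: S0, S1, S2, S3

Derivation:
BFS from S0:
  visit S0: S0--a-->S2 (new), S0--b-->S3 (new)
  visit S2: S2--a-->S0 (seen), S2--b-->S0 (seen)
  visit S3: S3--a-->S1 (new), S3--b-->S3 (seen)
  visit S1: S1--a-->S2 (seen), S1--b-->S3 (seen)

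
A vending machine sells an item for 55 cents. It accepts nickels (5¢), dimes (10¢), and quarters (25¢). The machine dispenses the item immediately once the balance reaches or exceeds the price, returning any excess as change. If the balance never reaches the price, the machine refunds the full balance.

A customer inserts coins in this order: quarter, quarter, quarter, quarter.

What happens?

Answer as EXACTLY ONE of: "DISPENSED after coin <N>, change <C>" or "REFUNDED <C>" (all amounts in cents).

Price: 55¢
Coin 1 (quarter, 25¢): balance = 25¢
Coin 2 (quarter, 25¢): balance = 50¢
Coin 3 (quarter, 25¢): balance = 75¢
  → balance >= price → DISPENSE, change = 75 - 55 = 20¢

Answer: DISPENSED after coin 3, change 20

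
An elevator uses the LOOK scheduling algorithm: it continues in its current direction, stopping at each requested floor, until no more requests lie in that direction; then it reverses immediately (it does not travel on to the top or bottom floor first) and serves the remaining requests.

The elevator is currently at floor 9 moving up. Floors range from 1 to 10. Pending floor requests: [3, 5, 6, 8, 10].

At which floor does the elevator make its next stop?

Answer: 10

Derivation:
Current floor: 9, direction: up
Requests above: [10]
Requests below: [3, 5, 6, 8]
Moving up and requests lie above → nearest above is min([10]) = 10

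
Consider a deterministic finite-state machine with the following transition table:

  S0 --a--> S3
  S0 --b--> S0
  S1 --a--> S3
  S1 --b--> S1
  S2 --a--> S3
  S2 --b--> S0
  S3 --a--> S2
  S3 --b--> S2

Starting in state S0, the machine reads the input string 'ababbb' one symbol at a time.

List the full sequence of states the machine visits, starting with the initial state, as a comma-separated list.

Start: S0
  read 'a': S0 --a--> S3
  read 'b': S3 --b--> S2
  read 'a': S2 --a--> S3
  read 'b': S3 --b--> S2
  read 'b': S2 --b--> S0
  read 'b': S0 --b--> S0

Answer: S0, S3, S2, S3, S2, S0, S0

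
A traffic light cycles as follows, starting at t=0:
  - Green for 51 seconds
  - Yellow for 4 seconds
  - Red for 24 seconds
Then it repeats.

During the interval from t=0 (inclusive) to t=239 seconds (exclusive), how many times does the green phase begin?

Answer: 4

Derivation:
Cycle = 51+4+24 = 79s
green phase starts at t = k*79 + 0 for k=0,1,2,...
Need k*79+0 < 239 → k < 3.025
k ∈ {0, ..., 3} → 4 starts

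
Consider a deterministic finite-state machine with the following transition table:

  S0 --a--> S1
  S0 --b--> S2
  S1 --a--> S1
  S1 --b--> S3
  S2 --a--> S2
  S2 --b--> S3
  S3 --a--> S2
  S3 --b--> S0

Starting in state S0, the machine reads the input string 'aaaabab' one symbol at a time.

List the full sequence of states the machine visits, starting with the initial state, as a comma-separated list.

Answer: S0, S1, S1, S1, S1, S3, S2, S3

Derivation:
Start: S0
  read 'a': S0 --a--> S1
  read 'a': S1 --a--> S1
  read 'a': S1 --a--> S1
  read 'a': S1 --a--> S1
  read 'b': S1 --b--> S3
  read 'a': S3 --a--> S2
  read 'b': S2 --b--> S3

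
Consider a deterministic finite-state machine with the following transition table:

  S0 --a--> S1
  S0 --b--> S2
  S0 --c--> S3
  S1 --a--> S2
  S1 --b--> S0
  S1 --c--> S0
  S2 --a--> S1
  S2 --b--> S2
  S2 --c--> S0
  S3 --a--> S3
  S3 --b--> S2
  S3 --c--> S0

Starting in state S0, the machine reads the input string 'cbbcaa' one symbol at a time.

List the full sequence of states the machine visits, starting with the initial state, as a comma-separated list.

Answer: S0, S3, S2, S2, S0, S1, S2

Derivation:
Start: S0
  read 'c': S0 --c--> S3
  read 'b': S3 --b--> S2
  read 'b': S2 --b--> S2
  read 'c': S2 --c--> S0
  read 'a': S0 --a--> S1
  read 'a': S1 --a--> S2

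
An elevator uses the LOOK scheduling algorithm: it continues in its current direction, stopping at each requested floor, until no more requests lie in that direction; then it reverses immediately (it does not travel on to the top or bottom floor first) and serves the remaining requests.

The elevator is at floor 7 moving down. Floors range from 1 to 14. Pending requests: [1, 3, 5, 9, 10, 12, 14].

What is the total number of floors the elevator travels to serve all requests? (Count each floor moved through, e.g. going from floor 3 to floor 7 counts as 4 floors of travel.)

Start at floor 7 moving down, LOOK stop order: [5, 3, 1, 9, 10, 12, 14]
  7 → 5: |5-7| = 2, total = 2
  5 → 3: |3-5| = 2, total = 4
  3 → 1: |1-3| = 2, total = 6
  1 → 9: |9-1| = 8, total = 14
  9 → 10: |10-9| = 1, total = 15
  10 → 12: |12-10| = 2, total = 17
  12 → 14: |14-12| = 2, total = 19

Answer: 19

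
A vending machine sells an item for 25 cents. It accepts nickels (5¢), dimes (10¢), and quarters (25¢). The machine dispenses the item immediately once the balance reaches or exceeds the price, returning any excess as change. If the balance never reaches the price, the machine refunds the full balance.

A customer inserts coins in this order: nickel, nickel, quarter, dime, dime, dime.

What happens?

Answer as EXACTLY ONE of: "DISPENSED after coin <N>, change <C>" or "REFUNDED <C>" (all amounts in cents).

Price: 25¢
Coin 1 (nickel, 5¢): balance = 5¢
Coin 2 (nickel, 5¢): balance = 10¢
Coin 3 (quarter, 25¢): balance = 35¢
  → balance >= price → DISPENSE, change = 35 - 25 = 10¢

Answer: DISPENSED after coin 3, change 10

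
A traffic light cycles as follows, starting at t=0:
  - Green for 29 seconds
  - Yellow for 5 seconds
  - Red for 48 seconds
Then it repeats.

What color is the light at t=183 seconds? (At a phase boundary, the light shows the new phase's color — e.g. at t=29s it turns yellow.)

Cycle length = 29 + 5 + 48 = 82s
t = 183, phase_t = 183 mod 82 = 19
19 < 29 (green end) → GREEN

Answer: green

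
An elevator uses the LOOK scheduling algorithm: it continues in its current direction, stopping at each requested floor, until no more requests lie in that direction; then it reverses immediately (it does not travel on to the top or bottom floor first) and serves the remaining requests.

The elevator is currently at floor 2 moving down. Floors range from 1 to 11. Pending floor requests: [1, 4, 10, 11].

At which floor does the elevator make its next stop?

Answer: 1

Derivation:
Current floor: 2, direction: down
Requests above: [4, 10, 11]
Requests below: [1]
Moving down and requests lie below → nearest below is max([1]) = 1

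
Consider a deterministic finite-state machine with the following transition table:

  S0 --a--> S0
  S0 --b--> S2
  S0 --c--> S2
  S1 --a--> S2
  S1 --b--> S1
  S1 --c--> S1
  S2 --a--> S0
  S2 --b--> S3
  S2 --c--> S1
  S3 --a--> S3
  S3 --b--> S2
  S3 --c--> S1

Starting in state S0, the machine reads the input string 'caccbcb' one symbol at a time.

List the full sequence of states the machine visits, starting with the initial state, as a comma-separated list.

Start: S0
  read 'c': S0 --c--> S2
  read 'a': S2 --a--> S0
  read 'c': S0 --c--> S2
  read 'c': S2 --c--> S1
  read 'b': S1 --b--> S1
  read 'c': S1 --c--> S1
  read 'b': S1 --b--> S1

Answer: S0, S2, S0, S2, S1, S1, S1, S1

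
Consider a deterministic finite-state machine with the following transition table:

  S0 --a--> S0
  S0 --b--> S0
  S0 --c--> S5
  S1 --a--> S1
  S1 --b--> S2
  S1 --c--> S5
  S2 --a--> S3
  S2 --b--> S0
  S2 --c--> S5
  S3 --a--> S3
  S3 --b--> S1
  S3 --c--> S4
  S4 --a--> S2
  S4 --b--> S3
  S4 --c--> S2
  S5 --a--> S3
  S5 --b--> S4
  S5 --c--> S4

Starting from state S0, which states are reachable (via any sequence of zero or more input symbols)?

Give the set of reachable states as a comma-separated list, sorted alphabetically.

BFS from S0:
  visit S0: S0--a-->S0 (seen), S0--b-->S0 (seen), S0--c-->S5 (new)
  visit S5: S5--a-->S3 (new), S5--b-->S4 (new), S5--c-->S4 (seen)
  visit S3: S3--a-->S3 (seen), S3--b-->S1 (new), S3--c-->S4 (seen)
  visit S4: S4--a-->S2 (new), S4--b-->S3 (seen), S4--c-->S2 (seen)
  visit S1: S1--a-->S1 (seen), S1--b-->S2 (seen), S1--c-->S5 (seen)
  visit S2: S2--a-->S3 (seen), S2--b-->S0 (seen), S2--c-->S5 (seen)

Answer: S0, S1, S2, S3, S4, S5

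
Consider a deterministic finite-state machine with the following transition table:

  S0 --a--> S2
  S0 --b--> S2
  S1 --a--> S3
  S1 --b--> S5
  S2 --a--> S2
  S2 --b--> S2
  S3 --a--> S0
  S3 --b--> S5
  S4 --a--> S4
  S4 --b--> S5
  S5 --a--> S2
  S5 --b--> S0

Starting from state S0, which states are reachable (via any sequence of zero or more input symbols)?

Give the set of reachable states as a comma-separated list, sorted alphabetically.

BFS from S0:
  visit S0: S0--a-->S2 (new), S0--b-->S2 (seen)
  visit S2: S2--a-->S2 (seen), S2--b-->S2 (seen)

Answer: S0, S2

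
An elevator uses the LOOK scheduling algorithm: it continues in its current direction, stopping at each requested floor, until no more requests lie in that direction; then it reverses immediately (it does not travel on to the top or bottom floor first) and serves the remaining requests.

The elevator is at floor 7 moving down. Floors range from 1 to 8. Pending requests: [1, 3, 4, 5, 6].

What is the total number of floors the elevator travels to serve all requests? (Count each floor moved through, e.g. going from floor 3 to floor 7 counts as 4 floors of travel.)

Answer: 6

Derivation:
Start at floor 7 moving down, LOOK stop order: [6, 5, 4, 3, 1]
  7 → 6: |6-7| = 1, total = 1
  6 → 5: |5-6| = 1, total = 2
  5 → 4: |4-5| = 1, total = 3
  4 → 3: |3-4| = 1, total = 4
  3 → 1: |1-3| = 2, total = 6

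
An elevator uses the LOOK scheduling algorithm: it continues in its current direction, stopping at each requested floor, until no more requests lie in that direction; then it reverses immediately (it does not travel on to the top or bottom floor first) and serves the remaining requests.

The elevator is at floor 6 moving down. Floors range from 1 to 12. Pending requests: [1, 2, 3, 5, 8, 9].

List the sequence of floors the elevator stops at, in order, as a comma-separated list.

Answer: 5, 3, 2, 1, 8, 9

Derivation:
Current: 6, moving DOWN
Serve below first (descending): [5, 3, 2, 1]
Then reverse, serve above (ascending): [8, 9]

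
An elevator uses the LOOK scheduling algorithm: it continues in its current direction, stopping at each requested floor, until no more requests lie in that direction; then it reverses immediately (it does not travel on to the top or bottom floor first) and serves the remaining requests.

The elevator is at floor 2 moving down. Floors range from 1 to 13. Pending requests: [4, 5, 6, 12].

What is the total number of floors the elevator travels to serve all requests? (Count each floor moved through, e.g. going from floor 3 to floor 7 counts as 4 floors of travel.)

Start at floor 2 moving down, LOOK stop order: [4, 5, 6, 12]
  2 → 4: |4-2| = 2, total = 2
  4 → 5: |5-4| = 1, total = 3
  5 → 6: |6-5| = 1, total = 4
  6 → 12: |12-6| = 6, total = 10

Answer: 10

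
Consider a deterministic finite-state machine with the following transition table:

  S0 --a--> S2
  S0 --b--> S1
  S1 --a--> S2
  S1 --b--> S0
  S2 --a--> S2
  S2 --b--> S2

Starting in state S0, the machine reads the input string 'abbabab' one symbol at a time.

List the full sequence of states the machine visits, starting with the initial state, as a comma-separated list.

Start: S0
  read 'a': S0 --a--> S2
  read 'b': S2 --b--> S2
  read 'b': S2 --b--> S2
  read 'a': S2 --a--> S2
  read 'b': S2 --b--> S2
  read 'a': S2 --a--> S2
  read 'b': S2 --b--> S2

Answer: S0, S2, S2, S2, S2, S2, S2, S2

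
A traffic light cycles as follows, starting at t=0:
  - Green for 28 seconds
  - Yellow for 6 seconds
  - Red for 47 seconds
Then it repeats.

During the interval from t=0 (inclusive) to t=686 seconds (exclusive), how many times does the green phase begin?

Answer: 9

Derivation:
Cycle = 28+6+47 = 81s
green phase starts at t = k*81 + 0 for k=0,1,2,...
Need k*81+0 < 686 → k < 8.469
k ∈ {0, ..., 8} → 9 starts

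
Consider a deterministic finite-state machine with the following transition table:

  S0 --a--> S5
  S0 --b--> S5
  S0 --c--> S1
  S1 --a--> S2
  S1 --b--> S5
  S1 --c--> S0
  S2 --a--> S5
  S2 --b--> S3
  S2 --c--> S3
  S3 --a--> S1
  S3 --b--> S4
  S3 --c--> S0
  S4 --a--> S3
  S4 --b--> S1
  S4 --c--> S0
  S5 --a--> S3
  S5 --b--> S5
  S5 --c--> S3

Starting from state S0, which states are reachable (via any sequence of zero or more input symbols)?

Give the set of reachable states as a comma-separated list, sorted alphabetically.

BFS from S0:
  visit S0: S0--a-->S5 (new), S0--b-->S5 (seen), S0--c-->S1 (new)
  visit S5: S5--a-->S3 (new), S5--b-->S5 (seen), S5--c-->S3 (seen)
  visit S1: S1--a-->S2 (new), S1--b-->S5 (seen), S1--c-->S0 (seen)
  visit S3: S3--a-->S1 (seen), S3--b-->S4 (new), S3--c-->S0 (seen)
  visit S2: S2--a-->S5 (seen), S2--b-->S3 (seen), S2--c-->S3 (seen)
  visit S4: S4--a-->S3 (seen), S4--b-->S1 (seen), S4--c-->S0 (seen)

Answer: S0, S1, S2, S3, S4, S5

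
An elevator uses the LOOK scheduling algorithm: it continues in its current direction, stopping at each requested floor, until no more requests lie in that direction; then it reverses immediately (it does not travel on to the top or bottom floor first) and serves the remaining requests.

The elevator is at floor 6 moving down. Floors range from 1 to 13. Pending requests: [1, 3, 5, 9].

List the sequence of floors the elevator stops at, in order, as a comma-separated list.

Answer: 5, 3, 1, 9

Derivation:
Current: 6, moving DOWN
Serve below first (descending): [5, 3, 1]
Then reverse, serve above (ascending): [9]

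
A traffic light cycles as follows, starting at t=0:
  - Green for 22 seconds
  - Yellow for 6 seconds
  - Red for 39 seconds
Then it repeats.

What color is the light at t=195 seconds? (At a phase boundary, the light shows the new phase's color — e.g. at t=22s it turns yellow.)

Answer: red

Derivation:
Cycle length = 22 + 6 + 39 = 67s
t = 195, phase_t = 195 mod 67 = 61
61 >= 28 → RED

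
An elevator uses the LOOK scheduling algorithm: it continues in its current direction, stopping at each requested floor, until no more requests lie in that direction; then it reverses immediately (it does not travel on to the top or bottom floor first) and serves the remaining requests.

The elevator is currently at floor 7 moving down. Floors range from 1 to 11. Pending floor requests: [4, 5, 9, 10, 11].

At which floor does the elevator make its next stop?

Answer: 5

Derivation:
Current floor: 7, direction: down
Requests above: [9, 10, 11]
Requests below: [4, 5]
Moving down and requests lie below → nearest below is max([4, 5]) = 5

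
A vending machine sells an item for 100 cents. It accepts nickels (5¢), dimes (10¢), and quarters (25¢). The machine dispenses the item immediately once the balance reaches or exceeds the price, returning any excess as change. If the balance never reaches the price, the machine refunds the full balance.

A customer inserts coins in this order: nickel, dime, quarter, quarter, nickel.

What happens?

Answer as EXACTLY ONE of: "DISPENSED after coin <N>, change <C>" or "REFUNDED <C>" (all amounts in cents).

Answer: REFUNDED 70

Derivation:
Price: 100¢
Coin 1 (nickel, 5¢): balance = 5¢
Coin 2 (dime, 10¢): balance = 15¢
Coin 3 (quarter, 25¢): balance = 40¢
Coin 4 (quarter, 25¢): balance = 65¢
Coin 5 (nickel, 5¢): balance = 70¢
All coins inserted, balance 70¢ < price 100¢ → REFUND 70¢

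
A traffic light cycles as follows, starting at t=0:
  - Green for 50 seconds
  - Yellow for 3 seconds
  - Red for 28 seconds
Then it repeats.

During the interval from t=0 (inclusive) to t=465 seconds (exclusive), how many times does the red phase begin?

Answer: 6

Derivation:
Cycle = 50+3+28 = 81s
red phase starts at t = k*81 + 53 for k=0,1,2,...
Need k*81+53 < 465 → k < 5.086
k ∈ {0, ..., 5} → 6 starts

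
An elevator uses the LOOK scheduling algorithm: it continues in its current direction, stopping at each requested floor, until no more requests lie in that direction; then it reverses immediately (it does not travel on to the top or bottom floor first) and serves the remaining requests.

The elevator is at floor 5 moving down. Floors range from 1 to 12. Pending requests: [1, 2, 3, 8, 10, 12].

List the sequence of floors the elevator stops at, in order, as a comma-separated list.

Answer: 3, 2, 1, 8, 10, 12

Derivation:
Current: 5, moving DOWN
Serve below first (descending): [3, 2, 1]
Then reverse, serve above (ascending): [8, 10, 12]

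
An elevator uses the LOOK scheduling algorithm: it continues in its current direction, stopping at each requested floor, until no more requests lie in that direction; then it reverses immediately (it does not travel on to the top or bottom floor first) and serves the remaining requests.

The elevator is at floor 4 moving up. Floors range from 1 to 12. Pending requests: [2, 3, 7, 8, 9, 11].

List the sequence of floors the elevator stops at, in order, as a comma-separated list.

Current: 4, moving UP
Serve above first (ascending): [7, 8, 9, 11]
Then reverse, serve below (descending): [3, 2]

Answer: 7, 8, 9, 11, 3, 2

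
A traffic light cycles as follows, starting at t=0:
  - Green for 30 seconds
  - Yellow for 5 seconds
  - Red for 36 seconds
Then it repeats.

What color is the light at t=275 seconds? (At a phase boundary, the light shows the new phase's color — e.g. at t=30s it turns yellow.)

Answer: red

Derivation:
Cycle length = 30 + 5 + 36 = 71s
t = 275, phase_t = 275 mod 71 = 62
62 >= 35 → RED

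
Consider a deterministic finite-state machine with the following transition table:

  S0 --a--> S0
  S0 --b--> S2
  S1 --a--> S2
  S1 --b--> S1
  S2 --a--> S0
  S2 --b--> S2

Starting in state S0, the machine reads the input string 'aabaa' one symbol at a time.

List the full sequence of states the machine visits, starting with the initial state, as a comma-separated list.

Answer: S0, S0, S0, S2, S0, S0

Derivation:
Start: S0
  read 'a': S0 --a--> S0
  read 'a': S0 --a--> S0
  read 'b': S0 --b--> S2
  read 'a': S2 --a--> S0
  read 'a': S0 --a--> S0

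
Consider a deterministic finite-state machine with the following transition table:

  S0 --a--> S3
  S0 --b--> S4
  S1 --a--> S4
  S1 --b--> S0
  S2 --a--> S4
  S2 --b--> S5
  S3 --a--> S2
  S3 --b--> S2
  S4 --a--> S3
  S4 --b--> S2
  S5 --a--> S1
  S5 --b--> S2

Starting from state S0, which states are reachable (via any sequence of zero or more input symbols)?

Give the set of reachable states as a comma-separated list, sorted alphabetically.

BFS from S0:
  visit S0: S0--a-->S3 (new), S0--b-->S4 (new)
  visit S3: S3--a-->S2 (new), S3--b-->S2 (seen)
  visit S4: S4--a-->S3 (seen), S4--b-->S2 (seen)
  visit S2: S2--a-->S4 (seen), S2--b-->S5 (new)
  visit S5: S5--a-->S1 (new), S5--b-->S2 (seen)
  visit S1: S1--a-->S4 (seen), S1--b-->S0 (seen)

Answer: S0, S1, S2, S3, S4, S5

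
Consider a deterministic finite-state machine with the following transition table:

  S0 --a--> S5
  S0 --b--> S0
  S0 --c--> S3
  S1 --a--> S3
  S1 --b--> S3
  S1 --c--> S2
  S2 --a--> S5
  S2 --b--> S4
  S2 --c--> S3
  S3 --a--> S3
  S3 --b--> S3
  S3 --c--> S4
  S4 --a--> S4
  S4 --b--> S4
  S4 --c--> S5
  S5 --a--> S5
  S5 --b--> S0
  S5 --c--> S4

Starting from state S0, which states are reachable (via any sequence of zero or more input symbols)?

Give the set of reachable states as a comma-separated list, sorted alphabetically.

BFS from S0:
  visit S0: S0--a-->S5 (new), S0--b-->S0 (seen), S0--c-->S3 (new)
  visit S5: S5--a-->S5 (seen), S5--b-->S0 (seen), S5--c-->S4 (new)
  visit S3: S3--a-->S3 (seen), S3--b-->S3 (seen), S3--c-->S4 (seen)
  visit S4: S4--a-->S4 (seen), S4--b-->S4 (seen), S4--c-->S5 (seen)

Answer: S0, S3, S4, S5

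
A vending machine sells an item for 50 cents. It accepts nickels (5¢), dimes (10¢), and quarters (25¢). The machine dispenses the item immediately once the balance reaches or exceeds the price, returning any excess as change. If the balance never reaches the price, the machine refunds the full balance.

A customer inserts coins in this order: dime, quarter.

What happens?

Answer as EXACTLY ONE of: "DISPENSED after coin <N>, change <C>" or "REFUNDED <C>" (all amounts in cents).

Answer: REFUNDED 35

Derivation:
Price: 50¢
Coin 1 (dime, 10¢): balance = 10¢
Coin 2 (quarter, 25¢): balance = 35¢
All coins inserted, balance 35¢ < price 50¢ → REFUND 35¢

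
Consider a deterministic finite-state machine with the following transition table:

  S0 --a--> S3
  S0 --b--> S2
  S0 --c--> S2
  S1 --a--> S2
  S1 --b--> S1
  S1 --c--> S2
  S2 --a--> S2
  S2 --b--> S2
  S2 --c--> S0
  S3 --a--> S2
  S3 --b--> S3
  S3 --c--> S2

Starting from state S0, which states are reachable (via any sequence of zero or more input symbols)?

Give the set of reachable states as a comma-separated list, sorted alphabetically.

Answer: S0, S2, S3

Derivation:
BFS from S0:
  visit S0: S0--a-->S3 (new), S0--b-->S2 (new), S0--c-->S2 (seen)
  visit S3: S3--a-->S2 (seen), S3--b-->S3 (seen), S3--c-->S2 (seen)
  visit S2: S2--a-->S2 (seen), S2--b-->S2 (seen), S2--c-->S0 (seen)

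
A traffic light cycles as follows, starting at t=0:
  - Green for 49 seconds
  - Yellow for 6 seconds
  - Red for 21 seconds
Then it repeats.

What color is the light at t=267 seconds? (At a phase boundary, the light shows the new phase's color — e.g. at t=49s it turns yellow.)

Answer: green

Derivation:
Cycle length = 49 + 6 + 21 = 76s
t = 267, phase_t = 267 mod 76 = 39
39 < 49 (green end) → GREEN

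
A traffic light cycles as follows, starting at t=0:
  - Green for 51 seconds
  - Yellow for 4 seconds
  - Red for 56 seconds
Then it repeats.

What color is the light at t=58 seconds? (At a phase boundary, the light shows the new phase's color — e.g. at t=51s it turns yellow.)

Answer: red

Derivation:
Cycle length = 51 + 4 + 56 = 111s
t = 58, phase_t = 58 mod 111 = 58
58 >= 55 → RED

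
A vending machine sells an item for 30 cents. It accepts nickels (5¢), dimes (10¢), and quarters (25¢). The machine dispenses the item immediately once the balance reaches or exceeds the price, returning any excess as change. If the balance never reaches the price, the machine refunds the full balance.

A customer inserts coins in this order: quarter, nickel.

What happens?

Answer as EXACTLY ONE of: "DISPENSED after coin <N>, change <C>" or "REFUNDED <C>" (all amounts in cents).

Price: 30¢
Coin 1 (quarter, 25¢): balance = 25¢
Coin 2 (nickel, 5¢): balance = 30¢
  → balance >= price → DISPENSE, change = 30 - 30 = 0¢

Answer: DISPENSED after coin 2, change 0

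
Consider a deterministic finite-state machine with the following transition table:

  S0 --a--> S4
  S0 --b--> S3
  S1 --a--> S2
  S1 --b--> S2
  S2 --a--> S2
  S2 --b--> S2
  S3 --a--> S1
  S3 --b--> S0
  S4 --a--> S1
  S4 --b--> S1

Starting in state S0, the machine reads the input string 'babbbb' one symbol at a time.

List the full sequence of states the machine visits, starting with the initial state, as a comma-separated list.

Start: S0
  read 'b': S0 --b--> S3
  read 'a': S3 --a--> S1
  read 'b': S1 --b--> S2
  read 'b': S2 --b--> S2
  read 'b': S2 --b--> S2
  read 'b': S2 --b--> S2

Answer: S0, S3, S1, S2, S2, S2, S2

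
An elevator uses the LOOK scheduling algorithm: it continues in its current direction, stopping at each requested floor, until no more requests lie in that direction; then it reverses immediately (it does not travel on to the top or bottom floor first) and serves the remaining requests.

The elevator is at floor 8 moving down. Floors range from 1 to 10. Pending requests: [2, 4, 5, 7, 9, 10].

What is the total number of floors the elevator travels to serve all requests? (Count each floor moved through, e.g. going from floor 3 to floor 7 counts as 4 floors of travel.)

Start at floor 8 moving down, LOOK stop order: [7, 5, 4, 2, 9, 10]
  8 → 7: |7-8| = 1, total = 1
  7 → 5: |5-7| = 2, total = 3
  5 → 4: |4-5| = 1, total = 4
  4 → 2: |2-4| = 2, total = 6
  2 → 9: |9-2| = 7, total = 13
  9 → 10: |10-9| = 1, total = 14

Answer: 14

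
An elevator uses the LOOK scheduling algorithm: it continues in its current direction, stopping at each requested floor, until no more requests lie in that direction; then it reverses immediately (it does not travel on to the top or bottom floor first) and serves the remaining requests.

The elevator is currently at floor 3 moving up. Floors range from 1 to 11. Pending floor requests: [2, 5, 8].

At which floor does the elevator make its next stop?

Current floor: 3, direction: up
Requests above: [5, 8]
Requests below: [2]
Moving up and requests lie above → nearest above is min([5, 8]) = 5

Answer: 5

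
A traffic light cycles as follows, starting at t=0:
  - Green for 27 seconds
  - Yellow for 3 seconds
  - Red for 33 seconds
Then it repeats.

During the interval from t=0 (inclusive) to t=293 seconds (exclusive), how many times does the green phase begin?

Answer: 5

Derivation:
Cycle = 27+3+33 = 63s
green phase starts at t = k*63 + 0 for k=0,1,2,...
Need k*63+0 < 293 → k < 4.651
k ∈ {0, ..., 4} → 5 starts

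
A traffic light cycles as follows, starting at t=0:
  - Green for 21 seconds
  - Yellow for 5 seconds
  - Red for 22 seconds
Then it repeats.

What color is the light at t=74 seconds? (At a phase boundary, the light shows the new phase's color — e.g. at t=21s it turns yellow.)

Answer: red

Derivation:
Cycle length = 21 + 5 + 22 = 48s
t = 74, phase_t = 74 mod 48 = 26
26 >= 26 → RED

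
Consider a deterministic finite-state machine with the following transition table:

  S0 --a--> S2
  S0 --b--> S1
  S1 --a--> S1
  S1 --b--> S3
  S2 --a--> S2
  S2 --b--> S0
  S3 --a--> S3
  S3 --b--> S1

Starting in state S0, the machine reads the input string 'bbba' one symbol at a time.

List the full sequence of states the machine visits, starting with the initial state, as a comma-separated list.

Answer: S0, S1, S3, S1, S1

Derivation:
Start: S0
  read 'b': S0 --b--> S1
  read 'b': S1 --b--> S3
  read 'b': S3 --b--> S1
  read 'a': S1 --a--> S1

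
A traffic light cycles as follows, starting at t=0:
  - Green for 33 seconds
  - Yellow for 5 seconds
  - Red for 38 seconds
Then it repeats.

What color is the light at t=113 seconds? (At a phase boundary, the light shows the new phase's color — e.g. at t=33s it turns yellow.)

Cycle length = 33 + 5 + 38 = 76s
t = 113, phase_t = 113 mod 76 = 37
33 <= 37 < 38 (yellow end) → YELLOW

Answer: yellow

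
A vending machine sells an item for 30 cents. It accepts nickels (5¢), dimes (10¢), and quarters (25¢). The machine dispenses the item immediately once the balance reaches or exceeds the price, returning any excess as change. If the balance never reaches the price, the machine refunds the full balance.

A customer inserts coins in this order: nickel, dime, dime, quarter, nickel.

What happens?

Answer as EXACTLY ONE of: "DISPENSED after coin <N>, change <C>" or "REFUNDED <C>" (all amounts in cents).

Answer: DISPENSED after coin 4, change 20

Derivation:
Price: 30¢
Coin 1 (nickel, 5¢): balance = 5¢
Coin 2 (dime, 10¢): balance = 15¢
Coin 3 (dime, 10¢): balance = 25¢
Coin 4 (quarter, 25¢): balance = 50¢
  → balance >= price → DISPENSE, change = 50 - 30 = 20¢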